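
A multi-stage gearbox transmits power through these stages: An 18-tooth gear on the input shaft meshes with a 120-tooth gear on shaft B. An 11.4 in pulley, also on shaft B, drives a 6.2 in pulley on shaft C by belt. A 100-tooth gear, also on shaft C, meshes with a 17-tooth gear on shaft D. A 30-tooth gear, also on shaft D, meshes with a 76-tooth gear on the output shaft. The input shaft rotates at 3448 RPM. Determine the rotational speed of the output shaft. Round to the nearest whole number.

2208 RPM

gear mesh 120/18 = 6.6667 → 3448/6.6667 = 517.2 RPM
belt 6.2/11.4 = 0.54386 → 517.2/0.54386 = 950.98 RPM
gear mesh 17/100 = 0.17 → 950.98/0.17 = 5594 RPM
gear mesh 76/30 = 2.5333 → 5594/2.5333 = 2208.2 RPM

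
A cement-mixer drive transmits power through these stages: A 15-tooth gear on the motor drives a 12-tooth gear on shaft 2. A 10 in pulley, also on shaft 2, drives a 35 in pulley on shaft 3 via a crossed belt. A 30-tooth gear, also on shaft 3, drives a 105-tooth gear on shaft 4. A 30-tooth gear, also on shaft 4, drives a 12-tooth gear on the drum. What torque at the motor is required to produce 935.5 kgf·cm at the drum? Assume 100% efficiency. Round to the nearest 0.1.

238.6 kgf·cm

Overall ratio R = 0.8 × 3.5 × 3.5 × 0.4 = 3.92.
Input torque = output torque / R = 935.5 / 3.92 = 238.65 kgf·cm.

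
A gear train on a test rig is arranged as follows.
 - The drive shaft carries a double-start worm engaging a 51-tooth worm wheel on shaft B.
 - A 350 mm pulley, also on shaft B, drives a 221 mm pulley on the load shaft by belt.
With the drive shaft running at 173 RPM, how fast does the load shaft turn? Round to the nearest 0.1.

10.7 RPM

worm 51/2 = 25.5 → 173/25.5 = 6.7843 RPM
belt 221/350 = 0.63143 → 6.7843/0.63143 = 10.744 RPM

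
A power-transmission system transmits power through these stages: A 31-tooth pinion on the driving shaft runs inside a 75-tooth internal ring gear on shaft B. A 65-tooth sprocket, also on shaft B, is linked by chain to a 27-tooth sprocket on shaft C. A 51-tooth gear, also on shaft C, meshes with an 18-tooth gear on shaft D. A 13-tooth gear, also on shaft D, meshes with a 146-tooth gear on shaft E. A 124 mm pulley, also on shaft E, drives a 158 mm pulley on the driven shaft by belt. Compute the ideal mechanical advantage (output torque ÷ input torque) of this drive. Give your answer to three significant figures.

5.08

Each stage contributes driven/driver: internal gear 75/31 = 2.4194, chain 27/65 = 0.41538, gear mesh 18/51 = 0.35294, gear mesh 146/13 = 11.231, belt 158/124 = 1.2742.
Overall: 2.4194 × 0.41538 × 0.35294 × 11.231 × 1.2742 = 5.0757.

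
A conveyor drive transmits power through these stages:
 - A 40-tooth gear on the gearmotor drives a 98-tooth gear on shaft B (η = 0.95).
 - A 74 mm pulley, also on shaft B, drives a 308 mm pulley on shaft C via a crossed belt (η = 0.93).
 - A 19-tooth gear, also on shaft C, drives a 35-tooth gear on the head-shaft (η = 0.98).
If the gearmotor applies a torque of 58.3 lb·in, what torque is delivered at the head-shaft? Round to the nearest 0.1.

After the gear mesh (98/40): 58.3 × 2.45 × 0.95 = 135.69 lb·in
After the belt (308/74): 135.69 × 4.1622 × 0.93 = 525.24 lb·in
After the gear mesh (35/19): 525.24 × 1.8421 × 0.98 = 948.2 lb·in

948.2 lb·in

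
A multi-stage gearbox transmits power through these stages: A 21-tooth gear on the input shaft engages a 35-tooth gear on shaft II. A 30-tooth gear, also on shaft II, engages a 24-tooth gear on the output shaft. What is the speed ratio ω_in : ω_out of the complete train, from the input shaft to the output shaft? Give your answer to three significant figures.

1.33

Each stage contributes driven/driver: gear mesh 35/21 = 1.6667, gear mesh 24/30 = 0.8.
Overall: 1.6667 × 0.8 = 1.3333.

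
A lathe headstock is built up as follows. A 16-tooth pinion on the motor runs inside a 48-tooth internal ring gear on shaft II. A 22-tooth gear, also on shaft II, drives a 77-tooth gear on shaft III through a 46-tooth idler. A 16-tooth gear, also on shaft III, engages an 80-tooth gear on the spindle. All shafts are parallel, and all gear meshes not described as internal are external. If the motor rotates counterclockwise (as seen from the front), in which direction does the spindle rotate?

the motor → shaft II: internal mesh, same direction → CCW.
shaft II → shaft III: driver → idler → driven is 2 external meshes, 2 reversals → CCW.
shaft III → the spindle: external mesh, 1 reversal → CW.
3 reversals in total — an odd number — so the spindle turns opposite to the motor.

clockwise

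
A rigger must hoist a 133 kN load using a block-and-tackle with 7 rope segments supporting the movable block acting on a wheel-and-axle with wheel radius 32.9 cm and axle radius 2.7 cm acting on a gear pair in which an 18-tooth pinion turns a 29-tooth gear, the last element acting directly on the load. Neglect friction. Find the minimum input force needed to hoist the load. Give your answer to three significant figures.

0.968 kN

Block-and-tackle MA = number of supporting rope parts = 7.
Wheel-and-axle MA = R/r = 32.9/2.7 = 12.185.
Gear pair MA = 29/18 = 1.6111.
Combined ideal MA = 7 × 12.185 × 1.6111 = 137.42.
Effort = load / MA = 133 / 137.42 = 0.96782 kN.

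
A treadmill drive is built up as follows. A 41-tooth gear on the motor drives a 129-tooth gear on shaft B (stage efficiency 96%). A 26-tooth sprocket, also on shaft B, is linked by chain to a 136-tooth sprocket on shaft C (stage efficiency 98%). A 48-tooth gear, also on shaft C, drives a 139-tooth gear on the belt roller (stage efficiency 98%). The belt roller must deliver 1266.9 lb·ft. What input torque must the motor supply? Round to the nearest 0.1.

Overall ratio R = 3.1463 × 5.2308 × 2.8958 = 47.659; overall efficiency η = 0.96 × 0.98 × 0.98 = 0.9220.
Input torque = output torque / (R × η) = 1266.9 / (47.659 × 0.9220) = 28.832 lb·ft.

28.8 lb·ft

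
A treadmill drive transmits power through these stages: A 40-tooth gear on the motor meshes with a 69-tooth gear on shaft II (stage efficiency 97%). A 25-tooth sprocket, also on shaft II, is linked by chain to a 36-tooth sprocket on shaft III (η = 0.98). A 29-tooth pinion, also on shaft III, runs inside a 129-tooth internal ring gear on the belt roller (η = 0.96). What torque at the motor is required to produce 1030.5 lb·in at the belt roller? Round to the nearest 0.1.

102.2 lb·in

Overall ratio R = 1.725 × 1.44 × 4.4483 = 11.05; overall efficiency η = 0.97 × 0.98 × 0.96 = 0.9126.
Input torque = output torque / (R × η) = 1030.5 / (11.05 × 0.9126) = 102.2 lb·in.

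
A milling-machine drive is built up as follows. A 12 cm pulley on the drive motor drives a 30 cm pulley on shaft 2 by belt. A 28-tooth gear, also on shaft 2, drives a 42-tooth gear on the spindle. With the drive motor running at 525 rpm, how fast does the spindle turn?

140 rpm

belt 30/12 = 2.5 → 525/2.5 = 210 rpm
gear mesh 42/28 = 1.5 → 210/1.5 = 140 rpm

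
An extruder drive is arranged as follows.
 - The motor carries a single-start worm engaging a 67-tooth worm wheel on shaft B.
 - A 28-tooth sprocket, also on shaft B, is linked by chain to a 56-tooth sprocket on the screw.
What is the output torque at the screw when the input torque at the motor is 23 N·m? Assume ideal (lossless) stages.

3082 N·m

After the worm (67/1): 23 × 67 = 1541 N·m
After the chain (56/28): 1541 × 2 = 3082 N·m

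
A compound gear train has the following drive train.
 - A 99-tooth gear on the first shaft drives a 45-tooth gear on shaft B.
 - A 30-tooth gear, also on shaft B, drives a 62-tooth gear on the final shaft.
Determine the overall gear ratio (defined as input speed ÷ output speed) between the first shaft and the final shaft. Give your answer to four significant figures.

0.9394

Each stage contributes driven/driver: gear mesh 45/99 = 0.45455, gear mesh 62/30 = 2.0667.
Overall: 0.45455 × 2.0667 = 0.93939.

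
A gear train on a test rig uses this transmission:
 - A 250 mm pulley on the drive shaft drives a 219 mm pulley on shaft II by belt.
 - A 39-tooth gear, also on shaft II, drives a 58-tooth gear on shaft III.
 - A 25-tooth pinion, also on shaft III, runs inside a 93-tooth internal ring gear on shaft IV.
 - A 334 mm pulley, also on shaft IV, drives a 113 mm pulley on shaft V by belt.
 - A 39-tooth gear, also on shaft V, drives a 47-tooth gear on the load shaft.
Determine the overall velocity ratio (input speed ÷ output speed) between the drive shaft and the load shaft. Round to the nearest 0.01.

1.98

Each stage contributes driven/driver: belt 219/250 = 0.876, gear mesh 58/39 = 1.4872, internal gear 93/25 = 3.72, belt 113/334 = 0.33832, gear mesh 47/39 = 1.2051.
Overall: 0.876 × 1.4872 × 3.72 × 0.33832 × 1.2051 = 1.9759.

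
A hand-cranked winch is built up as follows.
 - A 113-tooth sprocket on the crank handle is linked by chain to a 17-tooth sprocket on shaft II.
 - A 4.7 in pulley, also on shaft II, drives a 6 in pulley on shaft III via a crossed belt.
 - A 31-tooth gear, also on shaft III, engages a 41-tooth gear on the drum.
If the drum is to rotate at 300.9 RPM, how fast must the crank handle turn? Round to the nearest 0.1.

76.4 RPM

Overall ratio R = 0.15044 × 1.2766 × 1.3226 = 0.25401.
Required input speed = output speed × R = 300.9 × 0.25401 = 76.431 RPM.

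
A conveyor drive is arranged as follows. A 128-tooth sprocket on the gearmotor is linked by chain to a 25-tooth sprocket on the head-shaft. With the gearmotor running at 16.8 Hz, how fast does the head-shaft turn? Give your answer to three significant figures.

Chain: ratio = 25/128 = 0.19531, so the head-shaft turns at 16.8 / 0.19531 = 86.016 Hz.

86.0 Hz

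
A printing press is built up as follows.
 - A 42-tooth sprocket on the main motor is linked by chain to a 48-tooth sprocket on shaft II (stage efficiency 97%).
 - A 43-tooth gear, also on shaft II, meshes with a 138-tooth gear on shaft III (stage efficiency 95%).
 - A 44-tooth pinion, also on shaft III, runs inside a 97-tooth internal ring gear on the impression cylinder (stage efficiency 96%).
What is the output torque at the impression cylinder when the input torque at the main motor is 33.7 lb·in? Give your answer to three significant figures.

Chain: ratio = 48/42 = 1.1429; torque at shaft II = 33.7 × 1.1429 × 0.97 = 37.359 lb·in.
Gear mesh: ratio = 138/43 = 3.2093; torque at shaft III = 37.359 × 3.2093 × 0.95 = 113.9 lb·in.
Internal gear: ratio = 97/44 = 2.2045; torque at the impression cylinder = 113.9 × 2.2045 × 0.96 = 241.06 lb·in.

241 lb·in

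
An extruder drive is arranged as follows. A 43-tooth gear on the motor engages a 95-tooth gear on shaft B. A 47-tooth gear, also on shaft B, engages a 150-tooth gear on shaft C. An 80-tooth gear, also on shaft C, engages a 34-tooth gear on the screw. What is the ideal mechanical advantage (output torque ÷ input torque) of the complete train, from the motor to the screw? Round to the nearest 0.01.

Each stage contributes driven/driver: gear mesh 95/43 = 2.2093, gear mesh 150/47 = 3.1915, gear mesh 34/80 = 0.425.
Overall: 2.2093 × 3.1915 × 0.425 = 2.9967.

3.00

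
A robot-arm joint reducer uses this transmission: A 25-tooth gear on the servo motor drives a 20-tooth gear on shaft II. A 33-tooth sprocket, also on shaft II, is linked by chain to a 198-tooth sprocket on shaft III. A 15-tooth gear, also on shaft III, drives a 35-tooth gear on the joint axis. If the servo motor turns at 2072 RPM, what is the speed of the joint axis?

Gear mesh: ratio = 20/25 = 0.8, so shaft II turns at 2072 / 0.8 = 2590 RPM.
Chain: ratio = 198/33 = 6, so shaft III turns at 2590 / 6 = 431.67 RPM.
Gear mesh: ratio = 35/15 = 2.3333, so the joint axis turns at 431.67 / 2.3333 = 185 RPM.

185 RPM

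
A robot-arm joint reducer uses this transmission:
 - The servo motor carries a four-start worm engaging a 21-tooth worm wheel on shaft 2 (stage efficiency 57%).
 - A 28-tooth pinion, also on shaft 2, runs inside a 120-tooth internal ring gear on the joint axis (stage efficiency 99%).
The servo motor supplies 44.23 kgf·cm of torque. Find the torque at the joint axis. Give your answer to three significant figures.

Worm: ratio = 21/4 = 5.25; torque at shaft 2 = 44.23 × 5.25 × 0.57 = 132.36 kgf·cm.
Internal gear: ratio = 120/28 = 4.2857; torque at the joint axis = 132.36 × 4.2857 × 0.99 = 561.58 kgf·cm.

562 kgf·cm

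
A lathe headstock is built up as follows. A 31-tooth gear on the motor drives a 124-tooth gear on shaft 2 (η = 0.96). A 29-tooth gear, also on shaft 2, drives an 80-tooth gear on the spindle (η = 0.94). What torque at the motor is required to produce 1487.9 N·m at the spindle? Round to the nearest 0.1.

149.4 N·m

Overall ratio R = 4 × 2.7586 = 11.034; overall efficiency η = 0.96 × 0.94 = 0.9024.
Input torque = output torque / (R × η) = 1487.9 / (11.034 × 0.9024) = 149.42 N·m.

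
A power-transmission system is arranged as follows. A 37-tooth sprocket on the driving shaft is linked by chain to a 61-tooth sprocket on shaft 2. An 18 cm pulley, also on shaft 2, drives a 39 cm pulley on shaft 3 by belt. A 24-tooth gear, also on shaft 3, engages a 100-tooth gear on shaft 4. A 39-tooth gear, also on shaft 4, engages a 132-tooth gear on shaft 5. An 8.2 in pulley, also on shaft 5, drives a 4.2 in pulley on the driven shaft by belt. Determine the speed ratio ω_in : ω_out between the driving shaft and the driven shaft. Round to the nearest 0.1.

Each stage contributes driven/driver: chain 61/37 = 1.6486, belt 39/18 = 2.1667, gear mesh 100/24 = 4.1667, gear mesh 132/39 = 3.3846, belt 4.2/8.2 = 0.5122.
Overall: 1.6486 × 2.1667 × 4.1667 × 3.3846 × 0.5122 = 25.802.

25.8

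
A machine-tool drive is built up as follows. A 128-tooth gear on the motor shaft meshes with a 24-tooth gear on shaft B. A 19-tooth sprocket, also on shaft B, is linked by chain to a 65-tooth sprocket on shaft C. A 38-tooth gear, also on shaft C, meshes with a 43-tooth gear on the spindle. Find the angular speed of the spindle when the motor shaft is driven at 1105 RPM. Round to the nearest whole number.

1522 RPM

gear mesh 24/128 = 0.1875 → 1105/0.1875 = 5893.3 RPM
chain 65/19 = 3.4211 → 5893.3/3.4211 = 1722.7 RPM
gear mesh 43/38 = 1.1316 → 1722.7/1.1316 = 1522.4 RPM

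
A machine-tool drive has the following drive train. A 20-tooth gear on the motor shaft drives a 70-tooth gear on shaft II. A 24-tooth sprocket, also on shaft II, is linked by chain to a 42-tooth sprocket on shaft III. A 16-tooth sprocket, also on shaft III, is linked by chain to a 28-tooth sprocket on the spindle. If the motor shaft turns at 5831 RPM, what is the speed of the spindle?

544 RPM

gear mesh 70/20 = 3.5 → 5831/3.5 = 1666 RPM
chain 42/24 = 1.75 → 1666/1.75 = 952 RPM
chain 28/16 = 1.75 → 952/1.75 = 544 RPM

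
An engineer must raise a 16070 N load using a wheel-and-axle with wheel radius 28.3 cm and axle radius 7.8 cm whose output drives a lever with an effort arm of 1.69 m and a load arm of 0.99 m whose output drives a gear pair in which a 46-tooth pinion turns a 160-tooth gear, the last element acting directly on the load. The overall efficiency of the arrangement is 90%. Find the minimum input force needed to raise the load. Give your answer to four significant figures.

828.8 N

Wheel-and-axle MA = R/r = 28.3/7.8 = 3.6282.
Lever MA = effort arm / load arm = 1.69/0.99 = 1.7071.
Gear pair MA = 160/46 = 3.4783.
Combined ideal MA = 3.6282 × 1.7071 × 3.4783 = 21.543.
Actual MA = 21.543 × 0.90 = 19.389.
Effort = load / actual MA = 16070 / 19.389 = 828.83 N.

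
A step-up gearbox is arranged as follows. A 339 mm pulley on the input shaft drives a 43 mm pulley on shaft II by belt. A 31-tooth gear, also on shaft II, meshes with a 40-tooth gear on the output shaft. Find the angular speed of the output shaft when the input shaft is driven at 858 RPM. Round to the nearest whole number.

5242 RPM

the input shaft → shaft II (belt, 43/339): 858 ÷ 0.12684 = 6764.2 RPM
shaft II → the output shaft (gear mesh, 40/31): 6764.2 ÷ 1.2903 = 5242.3 RPM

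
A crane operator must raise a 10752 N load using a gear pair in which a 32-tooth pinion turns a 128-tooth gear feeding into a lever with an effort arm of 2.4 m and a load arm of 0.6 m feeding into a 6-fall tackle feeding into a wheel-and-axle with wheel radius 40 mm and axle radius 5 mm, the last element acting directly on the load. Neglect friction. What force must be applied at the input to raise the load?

Gear pair MA = 128/32 = 4.
Lever MA = effort arm / load arm = 2.4/0.6 = 4.
Block-and-tackle MA = number of supporting rope parts = 6.
Wheel-and-axle MA = R/r = 40/5 = 8.
Combined ideal MA = 4 × 4 × 6 × 8 = 768.
Effort = load / MA = 10752 / 768 = 14 N.

14 N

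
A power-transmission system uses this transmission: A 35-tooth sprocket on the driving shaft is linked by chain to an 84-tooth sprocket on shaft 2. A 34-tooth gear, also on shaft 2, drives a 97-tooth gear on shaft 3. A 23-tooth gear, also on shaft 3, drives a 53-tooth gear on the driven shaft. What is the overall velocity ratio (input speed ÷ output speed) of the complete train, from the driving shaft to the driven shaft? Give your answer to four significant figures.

Each stage contributes driven/driver: chain 84/35 = 2.4, gear mesh 97/34 = 2.8529, gear mesh 53/23 = 2.3043.
Overall: 2.4 × 2.8529 × 2.3043 = 15.778.

15.78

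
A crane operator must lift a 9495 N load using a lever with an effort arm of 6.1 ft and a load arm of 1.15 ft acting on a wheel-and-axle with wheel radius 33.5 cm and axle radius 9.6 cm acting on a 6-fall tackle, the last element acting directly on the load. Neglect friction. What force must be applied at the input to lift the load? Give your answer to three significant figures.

Lever MA = effort arm / load arm = 6.1/1.15 = 5.3043.
Wheel-and-axle MA = R/r = 33.5/9.6 = 3.4896.
Block-and-tackle MA = number of supporting rope parts = 6.
Combined ideal MA = 5.3043 × 3.4896 × 6 = 111.06.
Effort = load / MA = 9495 / 111.06 = 85.494 N.

85.5 N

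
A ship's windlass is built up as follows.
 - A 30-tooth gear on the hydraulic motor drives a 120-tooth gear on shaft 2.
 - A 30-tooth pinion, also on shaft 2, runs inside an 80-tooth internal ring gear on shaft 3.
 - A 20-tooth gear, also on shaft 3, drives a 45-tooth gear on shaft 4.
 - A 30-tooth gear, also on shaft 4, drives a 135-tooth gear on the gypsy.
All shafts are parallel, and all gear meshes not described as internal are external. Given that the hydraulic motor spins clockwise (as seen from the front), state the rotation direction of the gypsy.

counterclockwise

the hydraulic motor → shaft 2: external mesh, 1 reversal → CCW.
shaft 2 → shaft 3: internal mesh, same direction → CCW.
shaft 3 → shaft 4: external mesh, 1 reversal → CW.
shaft 4 → the gypsy: external mesh, 1 reversal → CCW.
3 reversals in total — an odd number — so the gypsy turns opposite to the hydraulic motor.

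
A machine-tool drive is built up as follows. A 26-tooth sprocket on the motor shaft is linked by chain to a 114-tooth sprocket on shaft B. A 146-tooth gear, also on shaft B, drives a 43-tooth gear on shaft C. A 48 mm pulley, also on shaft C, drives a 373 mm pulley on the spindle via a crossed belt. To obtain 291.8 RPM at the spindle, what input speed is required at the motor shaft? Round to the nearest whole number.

2928 RPM

Overall ratio R = 4.3846 × 0.29452 × 7.7708 = 10.035.
Required input speed = output speed × R = 291.8 × 10.035 = 2928.2 RPM.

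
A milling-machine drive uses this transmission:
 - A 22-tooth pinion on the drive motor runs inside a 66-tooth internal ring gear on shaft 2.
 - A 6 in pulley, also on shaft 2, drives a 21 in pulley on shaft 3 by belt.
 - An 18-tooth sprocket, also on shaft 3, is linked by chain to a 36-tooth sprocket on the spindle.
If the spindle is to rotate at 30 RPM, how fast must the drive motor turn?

Overall ratio R = 3 × 3.5 × 2 = 21.
Required input speed = output speed × R = 30 × 21 = 630 RPM.

630 RPM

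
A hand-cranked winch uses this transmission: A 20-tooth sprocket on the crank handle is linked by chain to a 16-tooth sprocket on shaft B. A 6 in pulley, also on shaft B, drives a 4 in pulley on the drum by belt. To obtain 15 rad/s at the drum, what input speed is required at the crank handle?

Overall ratio R = 0.8 × 0.66667 = 0.53333.
Required input speed = output speed × R = 15 × 0.53333 = 8 rad/s.

8 rad/s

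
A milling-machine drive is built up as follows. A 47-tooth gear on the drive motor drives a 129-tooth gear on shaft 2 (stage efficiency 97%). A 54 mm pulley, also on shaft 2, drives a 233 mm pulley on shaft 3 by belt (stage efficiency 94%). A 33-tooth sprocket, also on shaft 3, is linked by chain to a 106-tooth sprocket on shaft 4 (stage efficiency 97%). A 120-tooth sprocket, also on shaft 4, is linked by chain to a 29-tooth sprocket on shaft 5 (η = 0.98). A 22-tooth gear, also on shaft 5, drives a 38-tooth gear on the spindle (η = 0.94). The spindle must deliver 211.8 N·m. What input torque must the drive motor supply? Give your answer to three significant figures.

Overall ratio R = 2.7447 × 4.3148 × 3.2121 × 0.24167 × 1.7273 = 15.879; overall efficiency η = 0.97 × 0.94 × 0.97 × 0.98 × 0.94 = 0.8148.
Input torque = output torque / (R × η) = 211.8 / (15.879 × 0.8148) = 16.371 N·m.

16.4 N·m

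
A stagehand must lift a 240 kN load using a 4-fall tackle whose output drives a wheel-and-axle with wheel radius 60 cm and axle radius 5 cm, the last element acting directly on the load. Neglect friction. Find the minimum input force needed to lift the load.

5 kN

Block-and-tackle MA = number of supporting rope parts = 4.
Wheel-and-axle MA = R/r = 60/5 = 12.
Combined ideal MA = 4 × 12 = 48.
Effort = load / MA = 240 / 48 = 5 kN.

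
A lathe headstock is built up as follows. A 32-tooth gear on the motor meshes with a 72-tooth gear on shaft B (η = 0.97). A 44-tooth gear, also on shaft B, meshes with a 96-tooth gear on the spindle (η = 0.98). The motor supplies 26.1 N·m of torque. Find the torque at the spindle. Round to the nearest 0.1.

After the gear mesh (72/32): 26.1 × 2.25 × 0.97 = 56.963 N·m
After the gear mesh (96/44): 56.963 × 2.1818 × 0.98 = 121.8 N·m

121.8 N·m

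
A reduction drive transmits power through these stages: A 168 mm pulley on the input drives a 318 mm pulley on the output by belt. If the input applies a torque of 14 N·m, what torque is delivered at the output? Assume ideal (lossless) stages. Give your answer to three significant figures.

After the belt (318/168): 14 × 1.8929 = 26.5 N·m

26.5 N·m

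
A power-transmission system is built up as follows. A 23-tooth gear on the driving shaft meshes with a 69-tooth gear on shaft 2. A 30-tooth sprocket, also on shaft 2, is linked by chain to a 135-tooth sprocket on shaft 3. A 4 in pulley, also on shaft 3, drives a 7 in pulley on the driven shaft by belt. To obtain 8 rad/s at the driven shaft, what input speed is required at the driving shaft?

Overall ratio R = 3 × 4.5 × 1.75 = 23.625.
Required input speed = output speed × R = 8 × 23.625 = 189 rad/s.

189 rad/s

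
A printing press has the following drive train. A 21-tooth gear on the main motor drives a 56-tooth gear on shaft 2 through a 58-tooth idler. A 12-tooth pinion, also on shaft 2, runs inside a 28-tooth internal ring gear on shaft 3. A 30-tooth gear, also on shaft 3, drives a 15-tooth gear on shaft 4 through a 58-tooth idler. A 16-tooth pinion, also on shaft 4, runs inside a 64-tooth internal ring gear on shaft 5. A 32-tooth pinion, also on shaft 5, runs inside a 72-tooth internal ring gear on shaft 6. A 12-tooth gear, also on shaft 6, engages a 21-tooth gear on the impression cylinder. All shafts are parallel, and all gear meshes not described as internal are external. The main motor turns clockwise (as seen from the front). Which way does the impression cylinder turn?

anticlockwise

the main motor → shaft 2: driver → idler → driven is 2 external meshes, 2 reversals → CW.
shaft 2 → shaft 3: internal mesh, same direction → CW.
shaft 3 → shaft 4: driver → idler → driven is 2 external meshes, 2 reversals → CW.
shaft 4 → shaft 5: internal mesh, same direction → CW.
shaft 5 → shaft 6: internal mesh, same direction → CW.
shaft 6 → the impression cylinder: external mesh, 1 reversal → CCW.
5 reversals in total — an odd number — so the impression cylinder turns opposite to the main motor.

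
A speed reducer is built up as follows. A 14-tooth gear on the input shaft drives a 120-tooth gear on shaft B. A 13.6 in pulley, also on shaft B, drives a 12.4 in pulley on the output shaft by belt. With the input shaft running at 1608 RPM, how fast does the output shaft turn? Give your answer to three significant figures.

Gear mesh: ratio = 120/14 = 8.5714, so shaft B turns at 1608 / 8.5714 = 187.6 RPM.
Belt: ratio = 12.4/13.6 = 0.91176, so the output shaft turns at 187.6 / 0.91176 = 205.75 RPM.

206 RPM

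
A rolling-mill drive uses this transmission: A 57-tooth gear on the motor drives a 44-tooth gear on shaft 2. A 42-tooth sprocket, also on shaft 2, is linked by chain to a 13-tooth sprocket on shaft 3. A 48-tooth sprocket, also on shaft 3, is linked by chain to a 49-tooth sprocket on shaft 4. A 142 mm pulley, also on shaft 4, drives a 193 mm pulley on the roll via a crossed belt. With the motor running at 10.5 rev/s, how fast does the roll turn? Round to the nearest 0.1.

the motor → shaft 2 (gear mesh, 44/57): 10.5 ÷ 0.77193 = 13.602 rev/s
shaft 2 → shaft 3 (chain, 13/42): 13.602 ÷ 0.30952 = 43.946 rev/s
shaft 3 → shaft 4 (chain, 49/48): 43.946 ÷ 1.0208 = 43.049 rev/s
shaft 4 → the roll (belt, 193/142): 43.049 ÷ 1.3592 = 31.673 rev/s

31.7 rev/s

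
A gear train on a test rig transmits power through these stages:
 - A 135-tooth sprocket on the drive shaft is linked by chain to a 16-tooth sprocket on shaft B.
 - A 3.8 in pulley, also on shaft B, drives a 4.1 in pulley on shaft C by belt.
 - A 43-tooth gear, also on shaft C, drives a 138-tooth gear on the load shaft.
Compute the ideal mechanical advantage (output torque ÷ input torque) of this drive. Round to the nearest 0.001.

Each stage contributes driven/driver: chain 16/135 = 0.11852, belt 4.1/3.8 = 1.0789, gear mesh 138/43 = 3.2093.
Overall: 0.11852 × 1.0789 × 3.2093 = 0.41039.

0.410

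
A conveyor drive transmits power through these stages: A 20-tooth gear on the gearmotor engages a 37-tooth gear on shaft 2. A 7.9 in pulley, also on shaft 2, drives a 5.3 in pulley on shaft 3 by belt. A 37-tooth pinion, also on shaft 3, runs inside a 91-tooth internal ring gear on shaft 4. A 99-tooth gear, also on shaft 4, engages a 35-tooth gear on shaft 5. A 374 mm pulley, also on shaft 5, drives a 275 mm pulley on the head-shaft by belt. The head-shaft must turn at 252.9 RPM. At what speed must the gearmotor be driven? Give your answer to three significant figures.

201 RPM

Overall ratio R = 1.85 × 0.67089 × 2.4595 × 0.35354 × 0.73529 = 0.79351.
Required input speed = output speed × R = 252.9 × 0.79351 = 200.68 RPM.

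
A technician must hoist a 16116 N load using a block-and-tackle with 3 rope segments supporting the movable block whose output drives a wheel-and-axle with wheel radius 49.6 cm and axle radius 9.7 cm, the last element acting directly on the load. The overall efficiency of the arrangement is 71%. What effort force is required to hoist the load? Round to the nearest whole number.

Block-and-tackle MA = number of supporting rope parts = 3.
Wheel-and-axle MA = R/r = 49.6/9.7 = 5.1134.
Combined ideal MA = 3 × 5.1134 = 15.34.
Actual MA = 15.34 × 0.71 = 10.892.
Effort = load / actual MA = 16116 / 10.892 = 1479.7 N.

1480 N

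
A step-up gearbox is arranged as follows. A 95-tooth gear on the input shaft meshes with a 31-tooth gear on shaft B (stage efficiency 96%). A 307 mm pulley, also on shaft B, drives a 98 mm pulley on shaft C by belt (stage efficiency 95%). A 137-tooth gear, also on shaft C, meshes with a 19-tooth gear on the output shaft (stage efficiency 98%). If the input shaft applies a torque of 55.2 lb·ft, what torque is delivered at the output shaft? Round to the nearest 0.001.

0.713 lb·ft

gear mesh 31/95 = 0.32632 → τ = 55.2·0.32632·0.96 = 17.292 lb·ft
belt 98/307 = 0.31922 → τ = 17.292·0.31922·0.95 = 5.244 lb·ft
gear mesh 19/137 = 0.13869 → τ = 5.244·0.13869·0.98 = 0.71272 lb·ft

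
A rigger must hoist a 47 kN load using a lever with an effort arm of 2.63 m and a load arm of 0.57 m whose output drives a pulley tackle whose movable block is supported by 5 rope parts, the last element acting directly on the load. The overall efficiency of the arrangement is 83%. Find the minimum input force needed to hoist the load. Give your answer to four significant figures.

2.455 kN

Lever MA = effort arm / load arm = 2.63/0.57 = 4.614.
Block-and-tackle MA = number of supporting rope parts = 5.
Combined ideal MA = 4.614 × 5 = 23.07.
Actual MA = 23.07 × 0.83 = 19.148.
Effort = load / actual MA = 47 / 19.148 = 2.4545 kN.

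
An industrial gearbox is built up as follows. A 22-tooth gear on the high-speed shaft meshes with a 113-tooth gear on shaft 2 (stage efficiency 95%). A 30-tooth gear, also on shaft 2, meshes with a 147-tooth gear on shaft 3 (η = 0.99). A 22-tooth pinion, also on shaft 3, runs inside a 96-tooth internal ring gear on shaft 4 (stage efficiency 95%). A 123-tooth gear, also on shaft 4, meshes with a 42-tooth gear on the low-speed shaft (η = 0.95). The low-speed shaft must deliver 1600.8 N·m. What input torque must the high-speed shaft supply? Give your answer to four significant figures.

50.29 N·m

Overall ratio R = 5.1364 × 4.9 × 4.3636 × 0.34146 = 37.501; overall efficiency η = 0.95 × 0.99 × 0.95 × 0.95 = 0.8488.
Input torque = output torque / (R × η) = 1600.8 / (37.501 × 0.8488) = 50.291 N·m.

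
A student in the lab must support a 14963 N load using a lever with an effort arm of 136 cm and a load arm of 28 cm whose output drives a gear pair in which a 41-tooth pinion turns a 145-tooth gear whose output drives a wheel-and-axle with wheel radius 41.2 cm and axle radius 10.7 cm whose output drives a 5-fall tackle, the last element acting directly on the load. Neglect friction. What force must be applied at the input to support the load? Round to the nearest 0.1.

45.2 N

Lever MA = effort arm / load arm = 136/28 = 4.8571.
Gear pair MA = 145/41 = 3.5366.
Wheel-and-axle MA = R/r = 41.2/10.7 = 3.8505.
Block-and-tackle MA = number of supporting rope parts = 5.
Combined ideal MA = 4.8571 × 3.5366 × 3.8505 × 5 = 330.71.
Effort = load / MA = 14963 / 330.71 = 45.245 N.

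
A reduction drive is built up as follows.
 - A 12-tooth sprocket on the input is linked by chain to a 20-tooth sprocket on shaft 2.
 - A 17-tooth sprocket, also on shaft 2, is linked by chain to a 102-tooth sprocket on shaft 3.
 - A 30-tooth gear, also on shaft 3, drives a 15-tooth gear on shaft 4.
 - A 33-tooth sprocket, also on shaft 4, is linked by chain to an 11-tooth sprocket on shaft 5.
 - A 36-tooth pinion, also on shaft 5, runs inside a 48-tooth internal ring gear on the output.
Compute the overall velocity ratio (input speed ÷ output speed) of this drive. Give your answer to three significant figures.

Each stage contributes driven/driver: chain 20/12 = 1.6667, chain 102/17 = 6, gear mesh 15/30 = 0.5, chain 11/33 = 0.33333, internal gear 48/36 = 1.3333.
Overall: 1.6667 × 6 × 0.5 × 0.33333 × 1.3333 = 2.2222.

2.22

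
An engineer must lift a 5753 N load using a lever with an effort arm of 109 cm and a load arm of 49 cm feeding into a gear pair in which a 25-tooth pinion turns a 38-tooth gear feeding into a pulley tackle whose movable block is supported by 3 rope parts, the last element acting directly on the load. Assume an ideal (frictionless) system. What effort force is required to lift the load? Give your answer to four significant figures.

567.2 N

Lever MA = effort arm / load arm = 109/49 = 2.2245.
Gear pair MA = 38/25 = 1.52.
Block-and-tackle MA = number of supporting rope parts = 3.
Combined ideal MA = 2.2245 × 1.52 × 3 = 10.144.
Effort = load / MA = 5753 / 10.144 = 567.15 N.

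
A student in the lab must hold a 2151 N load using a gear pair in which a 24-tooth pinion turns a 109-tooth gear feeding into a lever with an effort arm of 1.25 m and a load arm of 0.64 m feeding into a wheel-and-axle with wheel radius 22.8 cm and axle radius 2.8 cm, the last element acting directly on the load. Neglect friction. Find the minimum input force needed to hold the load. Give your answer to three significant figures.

29.8 N

Gear pair MA = 109/24 = 4.5417.
Lever MA = effort arm / load arm = 1.25/0.64 = 1.9531.
Wheel-and-axle MA = R/r = 22.8/2.8 = 8.1429.
Combined ideal MA = 4.5417 × 1.9531 × 8.1429 = 72.231.
Effort = load / MA = 2151 / 72.231 = 29.78 N.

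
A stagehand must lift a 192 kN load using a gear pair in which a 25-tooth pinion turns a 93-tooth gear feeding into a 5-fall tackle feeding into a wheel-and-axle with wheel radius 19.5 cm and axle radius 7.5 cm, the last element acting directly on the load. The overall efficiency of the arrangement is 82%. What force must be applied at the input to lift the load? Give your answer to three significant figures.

4.84 kN

Gear pair MA = 93/25 = 3.72.
Block-and-tackle MA = number of supporting rope parts = 5.
Wheel-and-axle MA = R/r = 19.5/7.5 = 2.6.
Combined ideal MA = 3.72 × 5 × 2.6 = 48.36.
Actual MA = 48.36 × 0.82 = 39.655.
Effort = load / actual MA = 192 / 39.655 = 4.8417 kN.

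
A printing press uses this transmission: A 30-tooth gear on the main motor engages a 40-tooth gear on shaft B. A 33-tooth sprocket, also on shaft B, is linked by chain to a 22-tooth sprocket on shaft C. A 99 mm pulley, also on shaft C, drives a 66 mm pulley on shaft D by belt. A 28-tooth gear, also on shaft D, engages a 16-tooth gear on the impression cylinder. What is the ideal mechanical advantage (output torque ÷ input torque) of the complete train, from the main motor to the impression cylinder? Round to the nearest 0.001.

Each stage contributes driven/driver: gear mesh 40/30 = 1.3333, chain 22/33 = 0.66667, belt 66/99 = 0.66667, gear mesh 16/28 = 0.57143.
Overall: 1.3333 × 0.66667 × 0.66667 × 0.57143 = 0.33862.

0.339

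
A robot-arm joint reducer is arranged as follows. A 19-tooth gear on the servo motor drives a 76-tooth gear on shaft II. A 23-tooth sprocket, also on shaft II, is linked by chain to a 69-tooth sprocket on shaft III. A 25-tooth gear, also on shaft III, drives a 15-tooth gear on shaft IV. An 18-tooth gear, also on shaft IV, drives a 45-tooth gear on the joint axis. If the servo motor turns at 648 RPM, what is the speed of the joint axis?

gear mesh 76/19 = 4 → 648/4 = 162 RPM
chain 69/23 = 3 → 162/3 = 54 RPM
gear mesh 15/25 = 0.6 → 54/0.6 = 90 RPM
gear mesh 45/18 = 2.5 → 90/2.5 = 36 RPM

36 RPM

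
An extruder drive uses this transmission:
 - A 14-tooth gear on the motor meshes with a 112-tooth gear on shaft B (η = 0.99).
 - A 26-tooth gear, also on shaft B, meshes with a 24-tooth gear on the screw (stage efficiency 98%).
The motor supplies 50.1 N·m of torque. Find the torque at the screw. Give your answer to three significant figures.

359 N·m

After the gear mesh (112/14): 50.1 × 8 × 0.99 = 396.79 N·m
After the gear mesh (24/26): 396.79 × 0.92308 × 0.98 = 358.94 N·m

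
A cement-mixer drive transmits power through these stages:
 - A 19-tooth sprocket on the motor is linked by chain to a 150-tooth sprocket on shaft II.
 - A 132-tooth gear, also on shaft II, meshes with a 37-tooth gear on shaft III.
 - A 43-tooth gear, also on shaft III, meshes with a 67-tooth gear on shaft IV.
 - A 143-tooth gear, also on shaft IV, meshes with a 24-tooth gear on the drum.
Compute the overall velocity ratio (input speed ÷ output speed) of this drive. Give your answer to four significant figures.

Each stage contributes driven/driver: chain 150/19 = 7.8947, gear mesh 37/132 = 0.2803, gear mesh 67/43 = 1.5581, gear mesh 24/143 = 0.16783.
Overall: 7.8947 × 0.2803 × 1.5581 × 0.16783 = 0.57869.

0.5787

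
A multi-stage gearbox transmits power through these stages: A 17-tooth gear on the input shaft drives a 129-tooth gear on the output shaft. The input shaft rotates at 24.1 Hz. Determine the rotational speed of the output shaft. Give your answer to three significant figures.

3.18 Hz

the input shaft → the output shaft (gear mesh, 129/17): 24.1 ÷ 7.5882 = 3.176 Hz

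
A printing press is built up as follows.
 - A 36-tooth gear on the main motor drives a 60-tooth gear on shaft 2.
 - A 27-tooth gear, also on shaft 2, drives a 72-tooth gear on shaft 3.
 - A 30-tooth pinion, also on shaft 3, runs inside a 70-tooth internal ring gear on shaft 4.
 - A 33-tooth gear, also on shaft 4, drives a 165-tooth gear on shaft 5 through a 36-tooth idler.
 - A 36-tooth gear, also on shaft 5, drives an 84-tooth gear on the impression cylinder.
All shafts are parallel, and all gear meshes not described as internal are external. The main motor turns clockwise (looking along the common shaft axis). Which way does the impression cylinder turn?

the main motor → shaft 2: external mesh, 1 reversal → CCW.
shaft 2 → shaft 3: external mesh, 1 reversal → CW.
shaft 3 → shaft 4: internal mesh, same direction → CW.
shaft 4 → shaft 5: driver → idler → driven is 2 external meshes, 2 reversals → CW.
shaft 5 → the impression cylinder: external mesh, 1 reversal → CCW.
5 reversals in total — an odd number — so the impression cylinder turns opposite to the main motor.

anticlockwise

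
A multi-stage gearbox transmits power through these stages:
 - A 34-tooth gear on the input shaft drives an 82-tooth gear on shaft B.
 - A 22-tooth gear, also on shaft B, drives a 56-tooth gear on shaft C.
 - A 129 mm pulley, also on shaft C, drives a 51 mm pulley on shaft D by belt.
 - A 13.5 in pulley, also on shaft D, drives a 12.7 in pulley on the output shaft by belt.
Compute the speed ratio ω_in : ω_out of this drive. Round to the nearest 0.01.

2.28

Each stage contributes driven/driver: gear mesh 82/34 = 2.4118, gear mesh 56/22 = 2.5455, belt 51/129 = 0.39535, belt 12.7/13.5 = 0.94074.
Overall: 2.4118 × 2.5455 × 0.39535 × 0.94074 = 2.2832.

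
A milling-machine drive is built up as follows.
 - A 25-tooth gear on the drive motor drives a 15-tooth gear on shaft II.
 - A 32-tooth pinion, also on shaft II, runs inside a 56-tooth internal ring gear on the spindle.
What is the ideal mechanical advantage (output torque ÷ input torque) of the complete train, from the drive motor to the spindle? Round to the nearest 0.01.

Each stage contributes driven/driver: gear mesh 15/25 = 0.6, internal gear 56/32 = 1.75.
Overall: 0.6 × 1.75 = 1.05.

1.05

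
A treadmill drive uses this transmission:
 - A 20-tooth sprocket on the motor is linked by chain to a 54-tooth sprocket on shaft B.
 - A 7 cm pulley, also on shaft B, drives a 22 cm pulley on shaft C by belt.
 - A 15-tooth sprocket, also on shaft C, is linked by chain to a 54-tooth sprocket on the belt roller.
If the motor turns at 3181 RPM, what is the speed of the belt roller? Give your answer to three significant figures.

the motor → shaft B (chain, 54/20): 3181 ÷ 2.7 = 1178.1 RPM
shaft B → shaft C (belt, 22/7): 1178.1 ÷ 3.1429 = 374.87 RPM
shaft C → the belt roller (chain, 54/15): 374.87 ÷ 3.6 = 104.13 RPM

104 RPM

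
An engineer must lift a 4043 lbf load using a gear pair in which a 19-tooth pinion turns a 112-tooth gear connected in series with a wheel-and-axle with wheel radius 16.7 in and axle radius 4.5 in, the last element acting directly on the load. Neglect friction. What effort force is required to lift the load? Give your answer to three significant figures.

185 lbf

Gear pair MA = 112/19 = 5.8947.
Wheel-and-axle MA = R/r = 16.7/4.5 = 3.7111.
Combined ideal MA = 5.8947 × 3.7111 = 21.876.
Effort = load / MA = 4043 / 21.876 = 184.81 lbf.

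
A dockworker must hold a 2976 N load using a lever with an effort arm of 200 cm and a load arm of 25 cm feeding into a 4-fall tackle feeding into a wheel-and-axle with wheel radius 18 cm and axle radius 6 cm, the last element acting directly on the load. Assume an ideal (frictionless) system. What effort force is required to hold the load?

Lever MA = effort arm / load arm = 200/25 = 8.
Block-and-tackle MA = number of supporting rope parts = 4.
Wheel-and-axle MA = R/r = 18/6 = 3.
Combined ideal MA = 8 × 4 × 3 = 96.
Effort = load / MA = 2976 / 96 = 31 N.

31 N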